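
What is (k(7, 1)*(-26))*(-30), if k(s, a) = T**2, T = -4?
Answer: 12480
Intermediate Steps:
k(s, a) = 16 (k(s, a) = (-4)**2 = 16)
(k(7, 1)*(-26))*(-30) = (16*(-26))*(-30) = -416*(-30) = 12480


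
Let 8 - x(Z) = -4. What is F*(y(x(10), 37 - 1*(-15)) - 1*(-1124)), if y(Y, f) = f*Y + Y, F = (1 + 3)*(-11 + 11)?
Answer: 0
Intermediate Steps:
x(Z) = 12 (x(Z) = 8 - 1*(-4) = 8 + 4 = 12)
F = 0 (F = 4*0 = 0)
y(Y, f) = Y + Y*f (y(Y, f) = Y*f + Y = Y + Y*f)
F*(y(x(10), 37 - 1*(-15)) - 1*(-1124)) = 0*(12*(1 + (37 - 1*(-15))) - 1*(-1124)) = 0*(12*(1 + (37 + 15)) + 1124) = 0*(12*(1 + 52) + 1124) = 0*(12*53 + 1124) = 0*(636 + 1124) = 0*1760 = 0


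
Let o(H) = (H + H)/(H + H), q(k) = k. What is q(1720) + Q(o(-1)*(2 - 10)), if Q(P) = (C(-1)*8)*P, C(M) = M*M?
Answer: 1656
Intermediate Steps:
C(M) = M²
o(H) = 1 (o(H) = (2*H)/((2*H)) = (2*H)*(1/(2*H)) = 1)
Q(P) = 8*P (Q(P) = ((-1)²*8)*P = (1*8)*P = 8*P)
q(1720) + Q(o(-1)*(2 - 10)) = 1720 + 8*(1*(2 - 10)) = 1720 + 8*(1*(-8)) = 1720 + 8*(-8) = 1720 - 64 = 1656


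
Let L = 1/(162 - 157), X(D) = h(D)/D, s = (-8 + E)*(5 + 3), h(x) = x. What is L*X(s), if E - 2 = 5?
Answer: 1/5 ≈ 0.20000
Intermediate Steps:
E = 7 (E = 2 + 5 = 7)
s = -8 (s = (-8 + 7)*(5 + 3) = -1*8 = -8)
X(D) = 1 (X(D) = D/D = 1)
L = 1/5 ≈ 0.20000
L*X(s) = (1/5)*1 = 1/5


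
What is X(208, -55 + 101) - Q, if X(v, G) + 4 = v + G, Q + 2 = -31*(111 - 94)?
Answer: 779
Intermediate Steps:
Q = -529 (Q = -2 - 31*(111 - 94) = -2 - 31*17 = -2 - 527 = -529)
X(v, G) = -4 + G + v (X(v, G) = -4 + (v + G) = -4 + (G + v) = -4 + G + v)
X(208, -55 + 101) - Q = (-4 + (-55 + 101) + 208) - 1*(-529) = (-4 + 46 + 208) + 529 = 250 + 529 = 779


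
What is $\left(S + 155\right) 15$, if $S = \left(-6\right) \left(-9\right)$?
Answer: $3135$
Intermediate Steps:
$S = 54$
$\left(S + 155\right) 15 = \left(54 + 155\right) 15 = 209 \cdot 15 = 3135$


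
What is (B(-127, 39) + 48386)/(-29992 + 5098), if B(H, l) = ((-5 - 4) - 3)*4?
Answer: -24169/12447 ≈ -1.9418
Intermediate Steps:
B(H, l) = -48 (B(H, l) = (-9 - 3)*4 = -12*4 = -48)
(B(-127, 39) + 48386)/(-29992 + 5098) = (-48 + 48386)/(-29992 + 5098) = 48338/(-24894) = 48338*(-1/24894) = -24169/12447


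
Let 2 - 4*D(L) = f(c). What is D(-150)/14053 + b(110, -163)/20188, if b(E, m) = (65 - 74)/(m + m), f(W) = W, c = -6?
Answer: 13289053/92486840264 ≈ 0.00014369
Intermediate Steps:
D(L) = 2 (D(L) = 1/2 - 1/4*(-6) = 1/2 + 3/2 = 2)
b(E, m) = -9/(2*m) (b(E, m) = -9*1/(2*m) = -9/(2*m))
D(-150)/14053 + b(110, -163)/20188 = 2/14053 - 9/2/(-163)/20188 = 2*(1/14053) - 9/2*(-1/163)*(1/20188) = 2/14053 + (9/326)*(1/20188) = 2/14053 + 9/6581288 = 13289053/92486840264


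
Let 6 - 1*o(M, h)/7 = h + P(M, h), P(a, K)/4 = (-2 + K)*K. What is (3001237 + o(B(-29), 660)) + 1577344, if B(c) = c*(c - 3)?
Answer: -7585837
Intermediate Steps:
P(a, K) = 4*K*(-2 + K) (P(a, K) = 4*((-2 + K)*K) = 4*(K*(-2 + K)) = 4*K*(-2 + K))
B(c) = c*(-3 + c)
o(M, h) = 42 - 7*h - 28*h*(-2 + h) (o(M, h) = 42 - 7*(h + 4*h*(-2 + h)) = 42 + (-7*h - 28*h*(-2 + h)) = 42 - 7*h - 28*h*(-2 + h))
(3001237 + o(B(-29), 660)) + 1577344 = (3001237 + (42 - 28*660² + 49*660)) + 1577344 = (3001237 + (42 - 28*435600 + 32340)) + 1577344 = (3001237 + (42 - 12196800 + 32340)) + 1577344 = (3001237 - 12164418) + 1577344 = -9163181 + 1577344 = -7585837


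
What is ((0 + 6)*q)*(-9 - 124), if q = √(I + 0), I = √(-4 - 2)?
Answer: -798*6^(¼)*√I ≈ -883.13 - 883.13*I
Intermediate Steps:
I = I*√6 (I = √(-6) = I*√6 ≈ 2.4495*I)
q = 6^(¼)*√I (q = √(I*√6 + 0) = √(I*√6) = 6^(¼)*√I ≈ 1.1067 + 1.1067*I)
((0 + 6)*q)*(-9 - 124) = ((0 + 6)*(6^(¼)*√I))*(-9 - 124) = (6*(6^(¼)*√I))*(-133) = (6*6^(¼)*√I)*(-133) = -798*6^(¼)*√I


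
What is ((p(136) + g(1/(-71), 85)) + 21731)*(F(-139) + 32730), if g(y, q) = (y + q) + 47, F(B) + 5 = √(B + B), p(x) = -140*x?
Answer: 6559137200/71 + 200432*I*√278/71 ≈ 9.2382e+7 + 47069.0*I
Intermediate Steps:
F(B) = -5 + √2*√B (F(B) = -5 + √(B + B) = -5 + √(2*B) = -5 + √2*√B)
g(y, q) = 47 + q + y (g(y, q) = (q + y) + 47 = 47 + q + y)
((p(136) + g(1/(-71), 85)) + 21731)*(F(-139) + 32730) = ((-140*136 + (47 + 85 + 1/(-71))) + 21731)*((-5 + √2*√(-139)) + 32730) = ((-19040 + (47 + 85 - 1/71)) + 21731)*((-5 + √2*(I*√139)) + 32730) = ((-19040 + 9371/71) + 21731)*((-5 + I*√278) + 32730) = (-1342469/71 + 21731)*(32725 + I*√278) = 200432*(32725 + I*√278)/71 = 6559137200/71 + 200432*I*√278/71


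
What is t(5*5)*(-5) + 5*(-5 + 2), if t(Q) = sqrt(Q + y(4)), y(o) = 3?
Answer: -15 - 10*sqrt(7) ≈ -41.458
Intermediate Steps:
t(Q) = sqrt(3 + Q) (t(Q) = sqrt(Q + 3) = sqrt(3 + Q))
t(5*5)*(-5) + 5*(-5 + 2) = sqrt(3 + 5*5)*(-5) + 5*(-5 + 2) = sqrt(3 + 25)*(-5) + 5*(-3) = sqrt(28)*(-5) - 15 = (2*sqrt(7))*(-5) - 15 = -10*sqrt(7) - 15 = -15 - 10*sqrt(7)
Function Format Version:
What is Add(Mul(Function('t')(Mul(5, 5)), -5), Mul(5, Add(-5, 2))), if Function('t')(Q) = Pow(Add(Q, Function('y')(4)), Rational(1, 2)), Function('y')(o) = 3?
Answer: Add(-15, Mul(-10, Pow(7, Rational(1, 2)))) ≈ -41.458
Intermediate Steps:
Function('t')(Q) = Pow(Add(3, Q), Rational(1, 2)) (Function('t')(Q) = Pow(Add(Q, 3), Rational(1, 2)) = Pow(Add(3, Q), Rational(1, 2)))
Add(Mul(Function('t')(Mul(5, 5)), -5), Mul(5, Add(-5, 2))) = Add(Mul(Pow(Add(3, Mul(5, 5)), Rational(1, 2)), -5), Mul(5, Add(-5, 2))) = Add(Mul(Pow(Add(3, 25), Rational(1, 2)), -5), Mul(5, -3)) = Add(Mul(Pow(28, Rational(1, 2)), -5), -15) = Add(Mul(Mul(2, Pow(7, Rational(1, 2))), -5), -15) = Add(Mul(-10, Pow(7, Rational(1, 2))), -15) = Add(-15, Mul(-10, Pow(7, Rational(1, 2))))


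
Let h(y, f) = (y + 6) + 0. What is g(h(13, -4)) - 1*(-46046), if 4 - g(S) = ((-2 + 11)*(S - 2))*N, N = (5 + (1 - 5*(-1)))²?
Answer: 27537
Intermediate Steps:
h(y, f) = 6 + y (h(y, f) = (6 + y) + 0 = 6 + y)
N = 121 (N = (5 + (1 + 5))² = (5 + 6)² = 11² = 121)
g(S) = 2182 - 1089*S (g(S) = 4 - (-2 + 11)*(S - 2)*121 = 4 - 9*(-2 + S)*121 = 4 - (-18 + 9*S)*121 = 4 - (-2178 + 1089*S) = 4 + (2178 - 1089*S) = 2182 - 1089*S)
g(h(13, -4)) - 1*(-46046) = (2182 - 1089*(6 + 13)) - 1*(-46046) = (2182 - 1089*19) + 46046 = (2182 - 20691) + 46046 = -18509 + 46046 = 27537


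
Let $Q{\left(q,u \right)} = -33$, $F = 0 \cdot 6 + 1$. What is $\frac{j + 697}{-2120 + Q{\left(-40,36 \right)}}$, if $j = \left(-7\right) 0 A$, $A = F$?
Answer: $- \frac{697}{2153} \approx -0.32373$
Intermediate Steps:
$F = 1$ ($F = 0 + 1 = 1$)
$A = 1$
$j = 0$ ($j = \left(-7\right) 0 \cdot 1 = 0 \cdot 1 = 0$)
$\frac{j + 697}{-2120 + Q{\left(-40,36 \right)}} = \frac{0 + 697}{-2120 - 33} = \frac{697}{-2153} = 697 \left(- \frac{1}{2153}\right) = - \frac{697}{2153}$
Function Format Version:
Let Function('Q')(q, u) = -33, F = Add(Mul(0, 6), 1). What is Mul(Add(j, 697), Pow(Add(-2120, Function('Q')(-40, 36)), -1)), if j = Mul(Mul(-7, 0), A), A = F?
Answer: Rational(-697, 2153) ≈ -0.32373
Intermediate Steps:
F = 1 (F = Add(0, 1) = 1)
A = 1
j = 0 (j = Mul(Mul(-7, 0), 1) = Mul(0, 1) = 0)
Mul(Add(j, 697), Pow(Add(-2120, Function('Q')(-40, 36)), -1)) = Mul(Add(0, 697), Pow(Add(-2120, -33), -1)) = Mul(697, Pow(-2153, -1)) = Mul(697, Rational(-1, 2153)) = Rational(-697, 2153)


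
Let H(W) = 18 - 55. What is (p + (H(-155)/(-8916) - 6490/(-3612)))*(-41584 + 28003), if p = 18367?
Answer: -223165911819933/894572 ≈ -2.4947e+8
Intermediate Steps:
H(W) = -37
(p + (H(-155)/(-8916) - 6490/(-3612)))*(-41584 + 28003) = (18367 + (-37/(-8916) - 6490/(-3612)))*(-41584 + 28003) = (18367 + (-37*(-1/8916) - 6490*(-1/3612)))*(-13581) = (18367 + (37/8916 + 3245/1806))*(-13581) = (18367 + 1611069/894572)*(-13581) = (16432214993/894572)*(-13581) = -223165911819933/894572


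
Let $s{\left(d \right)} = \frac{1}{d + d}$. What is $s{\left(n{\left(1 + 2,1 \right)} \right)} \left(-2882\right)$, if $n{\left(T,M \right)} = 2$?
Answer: $- \frac{1441}{2} \approx -720.5$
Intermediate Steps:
$s{\left(d \right)} = \frac{1}{2 d}$
$s{\left(n{\left(1 + 2,1 \right)} \right)} \left(-2882\right) = \frac{1}{2 \cdot 2} \left(-2882\right) = \frac{1}{2} \cdot \frac{1}{2} \left(-2882\right) = \frac{1}{4} \left(-2882\right) = - \frac{1441}{2}$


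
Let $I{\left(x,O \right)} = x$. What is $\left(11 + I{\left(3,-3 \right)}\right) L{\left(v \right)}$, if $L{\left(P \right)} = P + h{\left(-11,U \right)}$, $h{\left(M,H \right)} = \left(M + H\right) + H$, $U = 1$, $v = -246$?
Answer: $-3570$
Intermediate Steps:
$h{\left(M,H \right)} = M + 2 H$ ($h{\left(M,H \right)} = \left(H + M\right) + H = M + 2 H$)
$L{\left(P \right)} = -9 + P$ ($L{\left(P \right)} = P + \left(-11 + 2 \cdot 1\right) = P + \left(-11 + 2\right) = P - 9 = -9 + P$)
$\left(11 + I{\left(3,-3 \right)}\right) L{\left(v \right)} = \left(11 + 3\right) \left(-9 - 246\right) = 14 \left(-255\right) = -3570$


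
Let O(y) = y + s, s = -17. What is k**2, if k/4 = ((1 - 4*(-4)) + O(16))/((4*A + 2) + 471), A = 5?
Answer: 4096/243049 ≈ 0.016853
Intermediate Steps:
O(y) = -17 + y (O(y) = y - 17 = -17 + y)
k = 64/493 (k = 4*(((1 - 4*(-4)) + (-17 + 16))/((4*5 + 2) + 471)) = 4*(((1 + 16) - 1)/((20 + 2) + 471)) = 4*((17 - 1)/(22 + 471)) = 4*(16/493) = 64/493 ≈ 0.12982)
k**2 = (64/493)**2 = 4096/243049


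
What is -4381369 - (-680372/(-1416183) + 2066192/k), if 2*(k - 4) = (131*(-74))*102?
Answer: -1533799257837165737/350073356685 ≈ -4.3814e+6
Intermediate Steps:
k = -494390 (k = 4 + ((131*(-74))*102)/2 = 4 + (-9694*102)/2 = 4 + (½)*(-988788) = 4 - 494394 = -494390)
-4381369 - (-680372/(-1416183) + 2066192/k) = -4381369 - (-680372/(-1416183) + 2066192/(-494390)) = -4381369 - (-680372*(-1/1416183) + 2066192*(-1/494390)) = -4381369 - (680372/1416183 - 1033096/247195) = -4381369 - 1*(-1294868436028/350073356685) = -4381369 + 1294868436028/350073356685 = -1533799257837165737/350073356685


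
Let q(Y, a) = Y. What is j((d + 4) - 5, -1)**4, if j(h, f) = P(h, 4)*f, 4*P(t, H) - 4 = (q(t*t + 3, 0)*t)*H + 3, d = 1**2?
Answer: 2401/256 ≈ 9.3789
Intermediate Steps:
d = 1
P(t, H) = 7/4 + H*t*(3 + t**2)/4 (P(t, H) = 1 + (((t*t + 3)*t)*H + 3)/4 = 1 + (((t**2 + 3)*t)*H + 3)/4 = 1 + (((3 + t**2)*t)*H + 3)/4 = 1 + ((t*(3 + t**2))*H + 3)/4 = 1 + (H*t*(3 + t**2) + 3)/4 = 1 + (3 + H*t*(3 + t**2))/4 = 1 + (3/4 + H*t*(3 + t**2)/4) = 7/4 + H*t*(3 + t**2)/4)
j(h, f) = f*(7/4 + h*(3 + h**2)) (j(h, f) = (7/4 + (1/4)*4*h*(3 + h**2))*f = (7/4 + h*(3 + h**2))*f = f*(7/4 + h*(3 + h**2)))
j((d + 4) - 5, -1)**4 = ((1/4)*(-1)*(7 + 4*((1 + 4) - 5)*(3 + ((1 + 4) - 5)**2)))**4 = ((1/4)*(-1)*(7 + 4*(5 - 5)*(3 + (5 - 5)**2)))**4 = ((1/4)*(-1)*(7 + 4*0*(3 + 0**2)))**4 = ((1/4)*(-1)*(7 + 4*0*(3 + 0)))**4 = ((1/4)*(-1)*(7 + 4*0*3))**4 = ((1/4)*(-1)*(7 + 0))**4 = ((1/4)*(-1)*7)**4 = (-7/4)**4 = 2401/256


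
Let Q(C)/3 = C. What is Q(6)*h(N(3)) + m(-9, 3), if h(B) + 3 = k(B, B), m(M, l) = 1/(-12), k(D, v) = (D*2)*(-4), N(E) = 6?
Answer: -11017/12 ≈ -918.08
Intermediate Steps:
k(D, v) = -8*D (k(D, v) = (2*D)*(-4) = -8*D)
m(M, l) = -1/12
Q(C) = 3*C
h(B) = -3 - 8*B
Q(6)*h(N(3)) + m(-9, 3) = (3*6)*(-3 - 8*6) - 1/12 = 18*(-3 - 48) - 1/12 = 18*(-51) - 1/12 = -918 - 1/12 = -11017/12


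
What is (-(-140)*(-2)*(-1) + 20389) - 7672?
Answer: 12997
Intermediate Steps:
(-(-140)*(-2)*(-1) + 20389) - 7672 = (-28*10*(-1) + 20389) - 7672 = (-280*(-1) + 20389) - 7672 = (280 + 20389) - 7672 = 20669 - 7672 = 12997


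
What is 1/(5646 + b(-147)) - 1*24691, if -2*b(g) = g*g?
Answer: -254737049/10317 ≈ -24691.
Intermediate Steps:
b(g) = -g**2/2 (b(g) = -g*g/2 = -g**2/2)
1/(5646 + b(-147)) - 1*24691 = 1/(5646 - 1/2*(-147)**2) - 1*24691 = 1/(5646 - 1/2*21609) - 24691 = 1/(5646 - 21609/2) - 24691 = 1/(-10317/2) - 24691 = -2/10317 - 24691 = -254737049/10317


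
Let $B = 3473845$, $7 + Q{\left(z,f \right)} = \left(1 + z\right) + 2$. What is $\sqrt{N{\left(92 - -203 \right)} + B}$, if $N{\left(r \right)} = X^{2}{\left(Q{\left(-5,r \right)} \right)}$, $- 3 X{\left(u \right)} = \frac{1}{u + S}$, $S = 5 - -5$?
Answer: $\frac{\sqrt{31264606}}{3} \approx 1863.8$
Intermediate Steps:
$Q{\left(z,f \right)} = -4 + z$ ($Q{\left(z,f \right)} = -7 + \left(\left(1 + z\right) + 2\right) = -7 + \left(3 + z\right) = -4 + z$)
$S = 10$ ($S = 5 + 5 = 10$)
$X{\left(u \right)} = - \frac{1}{3 \left(10 + u\right)}$ ($X{\left(u \right)} = - \frac{1}{3 \left(u + 10\right)} = - \frac{1}{3 \left(10 + u\right)}$)
$N{\left(r \right)} = \frac{1}{9}$ ($N{\left(r \right)} = \left(- \frac{1}{30 + 3 \left(-4 - 5\right)}\right)^{2} = \left(- \frac{1}{30 + 3 \left(-9\right)}\right)^{2} = \left(- \frac{1}{30 - 27}\right)^{2} = \left(- \frac{1}{3}\right)^{2} = \frac{1}{9}$)
$\sqrt{N{\left(92 - -203 \right)} + B} = \sqrt{\frac{1}{9} + 3473845} = \sqrt{\frac{31264606}{9}} = \frac{\sqrt{31264606}}{3}$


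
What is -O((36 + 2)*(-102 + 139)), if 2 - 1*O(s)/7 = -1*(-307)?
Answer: 2135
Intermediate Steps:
O(s) = -2135 (O(s) = 14 - (-7)*(-307) = 14 - 7*307 = 14 - 2149 = -2135)
-O((36 + 2)*(-102 + 139)) = -1*(-2135) = 2135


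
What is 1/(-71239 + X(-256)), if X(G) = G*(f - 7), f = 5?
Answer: -1/70727 ≈ -1.4139e-5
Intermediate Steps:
X(G) = -2*G (X(G) = G*(5 - 7) = G*(-2) = -2*G)
1/(-71239 + X(-256)) = 1/(-71239 - 2*(-256)) = 1/(-71239 + 512) = 1/(-70727) = -1/70727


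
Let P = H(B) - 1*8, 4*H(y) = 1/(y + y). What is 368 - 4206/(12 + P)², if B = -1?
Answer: 84464/961 ≈ 87.892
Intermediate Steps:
H(y) = 1/(8*y) (H(y) = 1/(4*(y + y)) = 1/(4*((2*y))) = (1/(2*y))/4 = 1/(8*y))
P = -65/8 (P = (⅛)/(-1) - 1*8 = (⅛)*(-1) - 8 = -⅛ - 8 = -65/8 ≈ -8.1250)
368 - 4206/(12 + P)² = 368 - 4206/(12 - 65/8)² = 368 - 4206/((31/8)²) = 368 - 4206/961/64 = 368 - 4206*64/961 = 368 - 269184/961 = 84464/961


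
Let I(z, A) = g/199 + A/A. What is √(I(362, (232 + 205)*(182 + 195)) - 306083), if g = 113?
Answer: I*√12121130795/199 ≈ 553.25*I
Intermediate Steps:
I(z, A) = 312/199 (I(z, A) = 113/199 + A/A = 113*(1/199) + 1 = 113/199 + 1 = 312/199)
√(I(362, (232 + 205)*(182 + 195)) - 306083) = √(312/199 - 306083) = √(-60910205/199) = I*√12121130795/199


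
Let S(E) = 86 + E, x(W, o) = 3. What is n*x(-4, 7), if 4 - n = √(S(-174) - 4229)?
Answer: 12 - 3*I*√4317 ≈ 12.0 - 197.11*I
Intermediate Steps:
n = 4 - I*√4317 (n = 4 - √((86 - 174) - 4229) = 4 - √(-88 - 4229) = 4 - √(-4317) = 4 - I*√4317 ≈ 4.0 - 65.704*I)
n*x(-4, 7) = (4 - I*√4317)*3 = 12 - 3*I*√4317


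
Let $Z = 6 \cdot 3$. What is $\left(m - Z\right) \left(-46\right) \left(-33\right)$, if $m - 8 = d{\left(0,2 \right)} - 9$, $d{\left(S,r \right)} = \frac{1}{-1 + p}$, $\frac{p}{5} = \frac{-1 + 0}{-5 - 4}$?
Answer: $- \frac{64515}{2} \approx -32258.0$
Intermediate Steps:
$p = \frac{5}{9}$ ($p = 5 \frac{-1 + 0}{-5 - 4} = 5 \left(- \frac{1}{-9}\right) = 5 \left(\left(-1\right) \left(- \frac{1}{9}\right)\right) = 5 \cdot \frac{1}{9} = \frac{5}{9} \approx 0.55556$)
$Z = 18$
$d{\left(S,r \right)} = - \frac{9}{4}$ ($d{\left(S,r \right)} = \frac{1}{-1 + \frac{5}{9}} = \frac{1}{- \frac{4}{9}} = - \frac{9}{4}$)
$m = - \frac{13}{4}$ ($m = 8 - \frac{45}{4} = - \frac{13}{4} \approx -3.25$)
$\left(m - Z\right) \left(-46\right) \left(-33\right) = \left(- \frac{13}{4} - 18\right) \left(-46\right) \left(-33\right) = \left(- \frac{85}{4}\right) \left(-46\right) \left(-33\right) = \frac{1955}{2} \left(-33\right) = - \frac{64515}{2}$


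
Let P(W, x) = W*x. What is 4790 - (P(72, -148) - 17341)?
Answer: 32787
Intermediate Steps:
4790 - (P(72, -148) - 17341) = 4790 - (72*(-148) - 17341) = 4790 - (-10656 - 17341) = 4790 - 1*(-27997) = 4790 + 27997 = 32787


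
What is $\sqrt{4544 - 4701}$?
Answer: $i \sqrt{157} \approx 12.53 i$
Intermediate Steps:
$\sqrt{4544 - 4701} = \sqrt{-157} = i \sqrt{157}$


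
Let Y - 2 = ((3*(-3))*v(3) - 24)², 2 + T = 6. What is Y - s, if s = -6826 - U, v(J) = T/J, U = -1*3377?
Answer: 4747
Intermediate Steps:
T = 4 (T = -2 + 6 = 4)
U = -3377
v(J) = 4/J
s = -3449 (s = -6826 - 1*(-3377) = -6826 + 3377 = -3449)
Y = 1298 (Y = 2 + ((3*(-3))*(4/3) - 24)² = 2 + (-36/3 - 24)² = 2 + (-9*4/3 - 24)² = 2 + (-12 - 24)² = 2 + (-36)² = 2 + 1296 = 1298)
Y - s = 1298 - 1*(-3449) = 1298 + 3449 = 4747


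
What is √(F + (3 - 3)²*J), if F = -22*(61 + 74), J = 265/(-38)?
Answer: 3*I*√330 ≈ 54.498*I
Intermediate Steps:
J = -265/38 (J = 265*(-1/38) = -265/38 ≈ -6.9737)
F = -2970 (F = -22*135 = -2970)
√(F + (3 - 3)²*J) = √(-2970 + (3 - 3)²*(-265/38)) = √(-2970 + 0²*(-265/38)) = √(-2970 + 0*(-265/38)) = √(-2970 + 0) = √(-2970) = 3*I*√330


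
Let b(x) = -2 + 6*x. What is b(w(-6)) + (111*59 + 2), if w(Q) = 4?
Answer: 6573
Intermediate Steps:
b(w(-6)) + (111*59 + 2) = (-2 + 6*4) + (111*59 + 2) = (-2 + 24) + (6549 + 2) = 22 + 6551 = 6573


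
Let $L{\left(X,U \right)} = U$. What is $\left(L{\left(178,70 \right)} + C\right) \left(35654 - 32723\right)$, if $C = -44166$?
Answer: $-129245376$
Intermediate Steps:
$\left(L{\left(178,70 \right)} + C\right) \left(35654 - 32723\right) = \left(70 - 44166\right) \left(35654 - 32723\right) = \left(-44096\right) 2931 = -129245376$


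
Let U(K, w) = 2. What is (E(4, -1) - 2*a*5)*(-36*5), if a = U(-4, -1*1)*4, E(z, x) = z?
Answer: 13680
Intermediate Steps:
a = 8 (a = 2*4 = 8)
(E(4, -1) - 2*a*5)*(-36*5) = (4 - 2*8*5)*(-36*5) = (4 - 16*5)*(-180) = (4 - 80)*(-180) = -76*(-180) = 13680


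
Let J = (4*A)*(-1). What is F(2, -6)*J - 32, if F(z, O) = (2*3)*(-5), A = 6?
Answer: 688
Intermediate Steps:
F(z, O) = -30 (F(z, O) = 6*(-5) = -30)
J = -24 (J = (4*6)*(-1) = 24*(-1) = -24)
F(2, -6)*J - 32 = -30*(-24) - 32 = 720 - 32 = 688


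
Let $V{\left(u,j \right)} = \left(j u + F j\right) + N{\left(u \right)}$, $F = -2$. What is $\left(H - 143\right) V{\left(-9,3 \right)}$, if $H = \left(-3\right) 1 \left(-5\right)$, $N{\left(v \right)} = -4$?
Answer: $4736$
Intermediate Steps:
$H = 15$ ($H = \left(-3\right) \left(-5\right) = 15$)
$V{\left(u,j \right)} = -4 - 2 j + j u$ ($V{\left(u,j \right)} = \left(j u - 2 j\right) - 4 = \left(- 2 j + j u\right) - 4 = -4 - 2 j + j u$)
$\left(H - 143\right) V{\left(-9,3 \right)} = \left(15 - 143\right) \left(-4 - 6 + 3 \left(-9\right)\right) = - 128 \left(-4 - 6 - 27\right) = \left(-128\right) \left(-37\right) = 4736$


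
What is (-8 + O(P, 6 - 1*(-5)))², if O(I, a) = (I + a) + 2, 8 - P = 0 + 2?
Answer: 121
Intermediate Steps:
P = 6 (P = 8 - (0 + 2) = 8 - 1*2 = 8 - 2 = 6)
O(I, a) = 2 + I + a
(-8 + O(P, 6 - 1*(-5)))² = (-8 + (2 + 6 + (6 - 1*(-5))))² = (-8 + (2 + 6 + (6 + 5)))² = (-8 + (2 + 6 + 11))² = (-8 + 19)² = 11² = 121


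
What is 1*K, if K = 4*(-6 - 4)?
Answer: -40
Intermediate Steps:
K = -40 (K = 4*(-10) = -40)
1*K = 1*(-40) = -40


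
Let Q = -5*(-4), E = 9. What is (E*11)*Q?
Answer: 1980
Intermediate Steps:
Q = 20
(E*11)*Q = (9*11)*20 = 99*20 = 1980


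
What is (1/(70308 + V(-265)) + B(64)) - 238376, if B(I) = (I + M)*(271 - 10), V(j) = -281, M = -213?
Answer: -19416036154/70027 ≈ -2.7727e+5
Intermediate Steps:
B(I) = -55593 + 261*I (B(I) = (I - 213)*(271 - 10) = (-213 + I)*261 = -55593 + 261*I)
(1/(70308 + V(-265)) + B(64)) - 238376 = (1/(70308 - 281) + (-55593 + 261*64)) - 238376 = (1/70027 + (-55593 + 16704)) - 238376 = (1/70027 - 38889) - 238376 = -2723280002/70027 - 238376 = -19416036154/70027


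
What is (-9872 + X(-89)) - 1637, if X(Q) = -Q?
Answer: -11420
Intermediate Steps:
(-9872 + X(-89)) - 1637 = (-9872 - 1*(-89)) - 1637 = (-9872 + 89) - 1637 = -9783 - 1637 = -11420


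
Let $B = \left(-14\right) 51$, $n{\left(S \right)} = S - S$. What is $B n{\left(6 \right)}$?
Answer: $0$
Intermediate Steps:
$n{\left(S \right)} = 0$
$B = -714$
$B n{\left(6 \right)} = \left(-714\right) 0 = 0$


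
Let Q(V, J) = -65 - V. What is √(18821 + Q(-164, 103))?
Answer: 2*√4730 ≈ 137.55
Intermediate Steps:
√(18821 + Q(-164, 103)) = √(18821 + (-65 - 1*(-164))) = √(18821 + (-65 + 164)) = √(18821 + 99) = √18920 = 2*√4730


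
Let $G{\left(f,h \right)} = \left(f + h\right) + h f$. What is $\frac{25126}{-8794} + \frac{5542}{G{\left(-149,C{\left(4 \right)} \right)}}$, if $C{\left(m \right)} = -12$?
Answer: $\frac{3928173}{7153919} \approx 0.54909$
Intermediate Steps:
$G{\left(f,h \right)} = f + h + f h$ ($G{\left(f,h \right)} = \left(f + h\right) + f h = f + h + f h$)
$\frac{25126}{-8794} + \frac{5542}{G{\left(-149,C{\left(4 \right)} \right)}} = \frac{25126}{-8794} + \frac{5542}{-149 - 12 - -1788} = 25126 \left(- \frac{1}{8794}\right) + \frac{5542}{-149 - 12 + 1788} = - \frac{12563}{4397} + \frac{5542}{1627} = \frac{3928173}{7153919}$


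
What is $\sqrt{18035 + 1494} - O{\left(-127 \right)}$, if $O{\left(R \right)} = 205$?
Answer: $-205 + \sqrt{19529} \approx -65.254$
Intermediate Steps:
$\sqrt{18035 + 1494} - O{\left(-127 \right)} = \sqrt{18035 + 1494} - 205 = \sqrt{19529} - 205 = -205 + \sqrt{19529}$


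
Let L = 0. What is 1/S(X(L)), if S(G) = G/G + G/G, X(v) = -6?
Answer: ½ ≈ 0.50000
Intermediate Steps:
S(G) = 2 (S(G) = 1 + 1 = 2)
1/S(X(L)) = 1/2 = ½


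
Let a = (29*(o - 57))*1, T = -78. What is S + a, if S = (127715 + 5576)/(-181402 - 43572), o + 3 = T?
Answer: -900479239/224974 ≈ -4002.6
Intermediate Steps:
o = -81 (o = -3 - 78 = -81)
a = -4002 (a = (29*(-81 - 57))*1 = (29*(-138))*1 = -4002*1 = -4002)
S = -133291/224974 (S = 133291/(-224974) = 133291*(-1/224974) = -133291/224974 ≈ -0.59247)
S + a = -133291/224974 - 4002 = -900479239/224974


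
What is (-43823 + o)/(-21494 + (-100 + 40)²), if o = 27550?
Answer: 16273/17894 ≈ 0.90941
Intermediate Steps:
(-43823 + o)/(-21494 + (-100 + 40)²) = (-43823 + 27550)/(-21494 + (-100 + 40)²) = -16273/(-21494 + (-60)²) = -16273/(-21494 + 3600) = -16273/(-17894) = -16273*(-1/17894) = 16273/17894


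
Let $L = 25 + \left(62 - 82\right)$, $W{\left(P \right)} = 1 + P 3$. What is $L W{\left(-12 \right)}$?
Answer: $-175$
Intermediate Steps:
$W{\left(P \right)} = 1 + 3 P$
$L = 5$ ($L = 25 + \left(62 - 82\right) = 25 - 20 = 5$)
$L W{\left(-12 \right)} = 5 \left(1 + 3 \left(-12\right)\right) = 5 \left(1 - 36\right) = 5 \left(-35\right) = -175$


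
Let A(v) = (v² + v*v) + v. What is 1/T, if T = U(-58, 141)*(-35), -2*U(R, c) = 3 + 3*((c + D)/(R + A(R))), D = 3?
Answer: 1102/59115 ≈ 0.018642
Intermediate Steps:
A(v) = v + 2*v² (A(v) = (v² + v²) + v = 2*v² + v = v + 2*v²)
U(R, c) = -3/2 - 3*(3 + c)/(2*(R + R*(1 + 2*R))) (U(R, c) = -(3 + 3*((c + 3)/(R + R*(1 + 2*R))))/2 = -(3 + 3*((3 + c)/(R + R*(1 + 2*R))))/2 = -(3 + 3*(3 + c)/(R + R*(1 + 2*R)))/2 = -3/2 - 3*(3 + c)/(2*(R + R*(1 + 2*R))))
T = 59115/1102 (T = ((¾)*(-3 - 1*141 - 2*(-58) - 2*(-58)²)/(-58*(1 - 58)))*(-35) = ((¾)*(-1/58)*(-3 - 141 + 116 - 2*3364)/(-57))*(-35) = ((¾)*(-1/58)*(-1/57)*(-3 - 141 + 116 - 6728))*(-35) = ((¾)*(-1/58)*(-1/57)*(-6756))*(-35) = -1689/1102*(-35) = 59115/1102 ≈ 53.643)
1/T = 1/(59115/1102) = 1102/59115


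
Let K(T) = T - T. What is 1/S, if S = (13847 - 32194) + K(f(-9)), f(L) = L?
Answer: -1/18347 ≈ -5.4505e-5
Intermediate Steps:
K(T) = 0
S = -18347 (S = (13847 - 32194) + 0 = -18347 + 0 = -18347)
1/S = 1/(-18347) = -1/18347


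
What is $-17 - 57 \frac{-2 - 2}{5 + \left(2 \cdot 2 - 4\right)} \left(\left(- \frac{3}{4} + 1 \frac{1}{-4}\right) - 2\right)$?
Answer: $- \frac{769}{5} \approx -153.8$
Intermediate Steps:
$-17 - 57 \frac{-2 - 2}{5 + \left(2 \cdot 2 - 4\right)} \left(\left(- \frac{3}{4} + 1 \frac{1}{-4}\right) - 2\right) = -17 - 57 - \frac{4}{5 + \left(4 - 4\right)} \left(\left(\left(-3\right) \frac{1}{4} + 1 \left(- \frac{1}{4}\right)\right) - 2\right) = -17 - 57 - \frac{4}{5 + 0} \left(\left(- \frac{3}{4} - \frac{1}{4}\right) - 2\right) = -17 - 57 - \frac{4}{5} \left(-1 - 2\right) = -17 - 57 \left(-4\right) \frac{1}{5} \left(-3\right) = -17 - 57 \left(\left(- \frac{4}{5}\right) \left(-3\right)\right) = -17 - \frac{684}{5} = - \frac{769}{5}$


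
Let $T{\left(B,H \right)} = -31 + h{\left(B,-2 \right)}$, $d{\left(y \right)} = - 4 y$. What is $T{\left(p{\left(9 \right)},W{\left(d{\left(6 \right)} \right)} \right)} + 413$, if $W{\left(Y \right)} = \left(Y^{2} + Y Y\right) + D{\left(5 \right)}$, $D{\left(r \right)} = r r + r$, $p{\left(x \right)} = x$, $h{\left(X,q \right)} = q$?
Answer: $380$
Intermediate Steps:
$D{\left(r \right)} = r + r^{2}$ ($D{\left(r \right)} = r^{2} + r = r + r^{2}$)
$W{\left(Y \right)} = 30 + 2 Y^{2}$ ($W{\left(Y \right)} = \left(Y^{2} + Y Y\right) + 5 \left(1 + 5\right) = \left(Y^{2} + Y^{2}\right) + 5 \cdot 6 = 2 Y^{2} + 30 = 30 + 2 Y^{2}$)
$T{\left(B,H \right)} = -33$ ($T{\left(B,H \right)} = -31 - 2 = -33$)
$T{\left(p{\left(9 \right)},W{\left(d{\left(6 \right)} \right)} \right)} + 413 = -33 + 413 = 380$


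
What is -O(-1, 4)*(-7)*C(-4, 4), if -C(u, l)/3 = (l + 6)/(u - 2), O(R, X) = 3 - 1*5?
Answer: -70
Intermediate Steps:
O(R, X) = -2 (O(R, X) = 3 - 5 = -2)
C(u, l) = -3*(6 + l)/(-2 + u) (C(u, l) = -3*(l + 6)/(u - 2) = -3*(6 + l)/(-2 + u))
-O(-1, 4)*(-7)*C(-4, 4) = -(-2*(-7))*3*(-6 - 1*4)/(-2 - 4) = -14*3*(-6 - 4)/(-6) = -14*3*(-⅙)*(-10) = -14*5 = -1*70 = -70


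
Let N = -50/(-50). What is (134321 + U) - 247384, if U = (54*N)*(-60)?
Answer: -116303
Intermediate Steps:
N = 1 (N = -50*(-1/50) = 1)
U = -3240 (U = (54*1)*(-60) = 54*(-60) = -3240)
(134321 + U) - 247384 = (134321 - 3240) - 247384 = 131081 - 247384 = -116303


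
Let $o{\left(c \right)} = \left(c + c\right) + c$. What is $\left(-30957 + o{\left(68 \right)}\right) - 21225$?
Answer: $-51978$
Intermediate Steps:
$o{\left(c \right)} = 3 c$ ($o{\left(c \right)} = 2 c + c = 3 c$)
$\left(-30957 + o{\left(68 \right)}\right) - 21225 = \left(-30957 + 3 \cdot 68\right) - 21225 = \left(-30957 + 204\right) - 21225 = -30753 - 21225 = -51978$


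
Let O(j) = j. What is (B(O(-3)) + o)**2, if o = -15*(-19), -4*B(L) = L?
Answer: 1306449/16 ≈ 81653.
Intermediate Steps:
B(L) = -L/4
o = 285
(B(O(-3)) + o)**2 = (-1/4*(-3) + 285)**2 = (3/4 + 285)**2 = (1143/4)**2 = 1306449/16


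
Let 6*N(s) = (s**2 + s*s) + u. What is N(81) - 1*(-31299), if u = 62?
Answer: 100489/3 ≈ 33496.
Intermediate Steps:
N(s) = 31/3 + s**2/3 (N(s) = ((s**2 + s*s) + 62)/6 = ((s**2 + s**2) + 62)/6 = (2*s**2 + 62)/6 = (62 + 2*s**2)/6 = 31/3 + s**2/3)
N(81) - 1*(-31299) = (31/3 + (1/3)*81**2) - 1*(-31299) = (31/3 + (1/3)*6561) + 31299 = (31/3 + 2187) + 31299 = 6592/3 + 31299 = 100489/3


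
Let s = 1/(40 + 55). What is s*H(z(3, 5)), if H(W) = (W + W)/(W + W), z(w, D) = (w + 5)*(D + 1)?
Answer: 1/95 ≈ 0.010526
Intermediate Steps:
z(w, D) = (1 + D)*(5 + w) (z(w, D) = (5 + w)*(1 + D) = (1 + D)*(5 + w))
H(W) = 1 (H(W) = (2*W)/((2*W)) = (2*W)*(1/(2*W)) = 1)
s = 1/95 ≈ 0.010526
s*H(z(3, 5)) = (1/95)*1 = 1/95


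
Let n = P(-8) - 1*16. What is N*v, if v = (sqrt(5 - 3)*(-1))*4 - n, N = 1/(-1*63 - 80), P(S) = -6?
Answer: -2/13 + 4*sqrt(2)/143 ≈ -0.11429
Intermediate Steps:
n = -22 (n = -6 - 1*16 = -6 - 16 = -22)
N = -1/143 (N = 1/(-63 - 80) = 1/(-143) = -1/143 ≈ -0.0069930)
v = 22 - 4*sqrt(2) (v = (sqrt(5 - 3)*(-1))*4 - 1*(-22) = (sqrt(2)*(-1))*4 + 22 = -sqrt(2)*4 + 22 = -4*sqrt(2) + 22 = 22 - 4*sqrt(2) ≈ 16.343)
N*v = -(22 - 4*sqrt(2))/143 = -2/13 + 4*sqrt(2)/143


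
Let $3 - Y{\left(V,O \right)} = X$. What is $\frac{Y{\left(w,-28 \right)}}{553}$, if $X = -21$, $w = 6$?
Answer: $\frac{24}{553} \approx 0.0434$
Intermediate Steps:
$Y{\left(V,O \right)} = 24$ ($Y{\left(V,O \right)} = 3 - -21 = 3 + 21 = 24$)
$\frac{Y{\left(w,-28 \right)}}{553} = \frac{24}{553}$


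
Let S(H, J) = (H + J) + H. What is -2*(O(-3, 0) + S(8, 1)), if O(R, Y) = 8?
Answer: -50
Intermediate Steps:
S(H, J) = J + 2*H
-2*(O(-3, 0) + S(8, 1)) = -2*(8 + (1 + 2*8)) = -2*(8 + (1 + 16)) = -2*(8 + 17) = -2*25 = -50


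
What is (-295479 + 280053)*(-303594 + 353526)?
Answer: -770251032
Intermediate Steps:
(-295479 + 280053)*(-303594 + 353526) = -15426*49932 = -770251032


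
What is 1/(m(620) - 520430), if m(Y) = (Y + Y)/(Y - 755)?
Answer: -27/14051858 ≈ -1.9215e-6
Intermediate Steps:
m(Y) = 2*Y/(-755 + Y) (m(Y) = (2*Y)/(-755 + Y) = 2*Y/(-755 + Y))
1/(m(620) - 520430) = 1/(2*620/(-755 + 620) - 520430) = 1/(2*620/(-135) - 520430) = 1/(2*620*(-1/135) - 520430) = 1/(-248/27 - 520430) = 1/(-14051858/27) = -27/14051858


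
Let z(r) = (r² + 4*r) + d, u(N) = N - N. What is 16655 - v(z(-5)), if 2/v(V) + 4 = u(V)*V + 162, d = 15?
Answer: 1315744/79 ≈ 16655.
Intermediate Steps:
u(N) = 0
z(r) = 15 + r² + 4*r (z(r) = (r² + 4*r) + 15 = 15 + r² + 4*r)
v(V) = 1/79 (v(V) = 2/(-4 + (0*V + 162)) = 2/(-4 + (0 + 162)) = 2/(-4 + 162) = 2/158 = 2*(1/158) = 1/79)
16655 - v(z(-5)) = 16655 - 1*1/79 = 16655 - 1/79 = 1315744/79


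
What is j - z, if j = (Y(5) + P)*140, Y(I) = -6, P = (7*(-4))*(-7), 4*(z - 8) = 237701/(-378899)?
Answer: 40302966533/1515596 ≈ 26592.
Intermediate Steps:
z = 11887067/1515596 (z = 8 + (237701/(-378899))/4 = 8 + (237701*(-1/378899))/4 = 8 + (1/4)*(-237701/378899) = 8 - 237701/1515596 = 11887067/1515596 ≈ 7.8432)
P = 196 (P = -28*(-7) = 196)
j = 26600 (j = (-6 + 196)*140 = 190*140 = 26600)
j - z = 26600 - 1*11887067/1515596 = 26600 - 11887067/1515596 = 40302966533/1515596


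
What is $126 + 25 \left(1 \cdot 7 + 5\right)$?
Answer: $426$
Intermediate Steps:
$126 + 25 \left(1 \cdot 7 + 5\right) = 126 + 25 \left(7 + 5\right) = 126 + 25 \cdot 12 = 126 + 300 = 426$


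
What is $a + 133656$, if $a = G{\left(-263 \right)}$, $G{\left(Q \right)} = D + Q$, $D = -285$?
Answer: $133108$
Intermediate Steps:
$G{\left(Q \right)} = -285 + Q$
$a = -548$ ($a = -285 - 263 = -548$)
$a + 133656 = -548 + 133656 = 133108$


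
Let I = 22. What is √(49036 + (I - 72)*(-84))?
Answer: 2*√13309 ≈ 230.73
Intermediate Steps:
√(49036 + (I - 72)*(-84)) = √(49036 + (22 - 72)*(-84)) = √(49036 - 50*(-84)) = √(49036 + 4200) = √53236 = 2*√13309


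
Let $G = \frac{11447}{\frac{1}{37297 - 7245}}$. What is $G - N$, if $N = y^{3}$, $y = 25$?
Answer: $343989619$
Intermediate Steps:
$G = 344005244$ ($G = \frac{11447}{\frac{1}{30052}} = 11447 \frac{1}{\frac{1}{30052}} = 11447 \cdot 30052 = 344005244$)
$N = 15625$ ($N = 25^{3} = 15625$)
$G - N = 344005244 - 15625 = 343989619$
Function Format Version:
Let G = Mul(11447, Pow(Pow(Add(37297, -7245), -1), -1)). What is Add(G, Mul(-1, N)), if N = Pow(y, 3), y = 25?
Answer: 343989619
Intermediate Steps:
G = 344005244 (G = Mul(11447, Pow(Pow(30052, -1), -1)) = Mul(11447, Pow(Rational(1, 30052), -1)) = Mul(11447, 30052) = 344005244)
N = 15625 (N = Pow(25, 3) = 15625)
Add(G, Mul(-1, N)) = Add(344005244, Mul(-1, 15625)) = Add(344005244, -15625) = 343989619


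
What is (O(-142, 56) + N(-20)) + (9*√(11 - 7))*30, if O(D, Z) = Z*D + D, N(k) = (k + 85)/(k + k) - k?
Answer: -60285/8 ≈ -7535.6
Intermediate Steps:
N(k) = -k + (85 + k)/(2*k) (N(k) = (85 + k)/((2*k)) - k = (85 + k)*(1/(2*k)) - k = (85 + k)/(2*k) - k = -k + (85 + k)/(2*k))
O(D, Z) = D + D*Z (O(D, Z) = D*Z + D = D + D*Z)
(O(-142, 56) + N(-20)) + (9*√(11 - 7))*30 = (-142*(1 + 56) + (½ - 1*(-20) + (85/2)/(-20))) + (9*√(11 - 7))*30 = (-142*57 + (½ + 20 + (85/2)*(-1/20))) + (9*√4)*30 = (-8094 + (½ + 20 - 17/8)) + (9*2)*30 = (-8094 + 147/8) + 18*30 = -64605/8 + 540 = -60285/8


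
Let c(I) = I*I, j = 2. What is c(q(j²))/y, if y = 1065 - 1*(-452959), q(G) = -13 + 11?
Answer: 1/113506 ≈ 8.8101e-6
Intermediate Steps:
q(G) = -2
c(I) = I²
y = 454024 (y = 1065 + 452959 = 454024)
c(q(j²))/y = (-2)²/454024 = 4*(1/454024) = 1/113506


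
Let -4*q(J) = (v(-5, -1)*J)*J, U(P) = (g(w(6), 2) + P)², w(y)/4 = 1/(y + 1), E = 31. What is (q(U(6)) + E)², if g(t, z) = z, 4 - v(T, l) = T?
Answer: 84364225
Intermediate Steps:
v(T, l) = 4 - T
w(y) = 4/(1 + y) (w(y) = 4/(y + 1) = 4/(1 + y))
U(P) = (2 + P)²
q(J) = -9*J²/4 (q(J) = -(4 - 1*(-5))*J*J/4 = -(4 + 5)*J*J/4 = -9*J*J/4 = -9*J²/4)
(q(U(6)) + E)² = (-9*(2 + 6)⁴/4 + 31)² = (-9*(8²)²/4 + 31)² = (-9/4*64² + 31)² = (-9/4*4096 + 31)² = (-9216 + 31)² = (-9185)² = 84364225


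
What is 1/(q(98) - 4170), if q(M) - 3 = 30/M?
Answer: -49/204168 ≈ -0.00024000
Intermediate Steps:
q(M) = 3 + 30/M
1/(q(98) - 4170) = 1/((3 + 30/98) - 4170) = 1/((3 + 30*(1/98)) - 4170) = 1/((3 + 15/49) - 4170) = 1/(162/49 - 4170) = 1/(-204168/49) = -49/204168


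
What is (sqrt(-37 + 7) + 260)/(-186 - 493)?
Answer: -260/679 - I*sqrt(30)/679 ≈ -0.38292 - 0.0080666*I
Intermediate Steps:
(sqrt(-37 + 7) + 260)/(-186 - 493) = (sqrt(-30) + 260)/(-679) = (I*sqrt(30) + 260)*(-1/679) = (260 + I*sqrt(30))*(-1/679) = -260/679 - I*sqrt(30)/679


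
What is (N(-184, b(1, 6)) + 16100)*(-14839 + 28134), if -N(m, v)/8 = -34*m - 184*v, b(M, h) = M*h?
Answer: -333917220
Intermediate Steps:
N(m, v) = 272*m + 1472*v (N(m, v) = -8*(-34*m - 184*v) = -8*(-184*v - 34*m) = 272*m + 1472*v)
(N(-184, b(1, 6)) + 16100)*(-14839 + 28134) = ((272*(-184) + 1472*(1*6)) + 16100)*(-14839 + 28134) = ((-50048 + 1472*6) + 16100)*13295 = ((-50048 + 8832) + 16100)*13295 = (-41216 + 16100)*13295 = -25116*13295 = -333917220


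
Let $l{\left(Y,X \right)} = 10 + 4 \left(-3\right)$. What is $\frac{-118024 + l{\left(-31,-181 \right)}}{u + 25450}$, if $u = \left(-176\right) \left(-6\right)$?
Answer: $- \frac{59013}{13253} \approx -4.4528$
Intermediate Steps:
$u = 1056$
$l{\left(Y,X \right)} = -2$ ($l{\left(Y,X \right)} = 10 - 12 = -2$)
$\frac{-118024 + l{\left(-31,-181 \right)}}{u + 25450} = \frac{-118024 - 2}{1056 + 25450} = - \frac{118026}{26506} = \left(-118026\right) \frac{1}{26506} = - \frac{59013}{13253}$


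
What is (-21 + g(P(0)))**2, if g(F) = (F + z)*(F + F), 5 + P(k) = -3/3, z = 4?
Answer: 9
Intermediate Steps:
P(k) = -6 (P(k) = -5 - 3/3 = -5 - 3*1/3 = -5 - 1 = -6)
g(F) = 2*F*(4 + F) (g(F) = (F + 4)*(F + F) = (4 + F)*(2*F) = 2*F*(4 + F))
(-21 + g(P(0)))**2 = (-21 + 2*(-6)*(4 - 6))**2 = (-21 + 2*(-6)*(-2))**2 = (-21 + 24)**2 = 3**2 = 9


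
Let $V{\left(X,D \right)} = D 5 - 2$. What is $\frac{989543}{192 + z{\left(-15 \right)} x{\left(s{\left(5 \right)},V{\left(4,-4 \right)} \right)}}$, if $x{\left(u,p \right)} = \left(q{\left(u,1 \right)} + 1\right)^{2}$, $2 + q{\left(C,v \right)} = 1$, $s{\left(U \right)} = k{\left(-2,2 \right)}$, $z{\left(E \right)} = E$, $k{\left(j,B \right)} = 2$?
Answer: $\frac{989543}{192} \approx 5153.9$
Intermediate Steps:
$s{\left(U \right)} = 2$
$q{\left(C,v \right)} = -1$ ($q{\left(C,v \right)} = -2 + 1 = -1$)
$V{\left(X,D \right)} = -2 + 5 D$ ($V{\left(X,D \right)} = 5 D - 2 = -2 + 5 D$)
$x{\left(u,p \right)} = 0$ ($x{\left(u,p \right)} = \left(-1 + 1\right)^{2} = 0^{2} = 0$)
$\frac{989543}{192 + z{\left(-15 \right)} x{\left(s{\left(5 \right)},V{\left(4,-4 \right)} \right)}} = \frac{989543}{192 - 0} = \frac{989543}{192 + 0} = \frac{989543}{192}$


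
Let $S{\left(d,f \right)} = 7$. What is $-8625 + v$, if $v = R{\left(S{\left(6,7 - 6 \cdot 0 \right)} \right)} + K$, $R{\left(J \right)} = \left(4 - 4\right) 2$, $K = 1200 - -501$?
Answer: $-6924$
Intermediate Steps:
$K = 1701$ ($K = 1200 + 501 = 1701$)
$R{\left(J \right)} = 0$ ($R{\left(J \right)} = 0 \cdot 2 = 0$)
$v = 1701$ ($v = 0 + 1701 = 1701$)
$-8625 + v = -8625 + 1701 = -6924$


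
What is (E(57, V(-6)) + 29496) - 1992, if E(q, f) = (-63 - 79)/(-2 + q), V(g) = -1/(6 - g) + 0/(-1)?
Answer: 1512578/55 ≈ 27501.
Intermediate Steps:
V(g) = -1/(6 - g) (V(g) = -1/(6 - g) + 0*(-1) = -1/(6 - g) + 0 = -1/(6 - g))
E(q, f) = -142/(-2 + q)
(E(57, V(-6)) + 29496) - 1992 = (-142/(-2 + 57) + 29496) - 1992 = (-142/55 + 29496) - 1992 = 1622138/55 - 1992 = 1512578/55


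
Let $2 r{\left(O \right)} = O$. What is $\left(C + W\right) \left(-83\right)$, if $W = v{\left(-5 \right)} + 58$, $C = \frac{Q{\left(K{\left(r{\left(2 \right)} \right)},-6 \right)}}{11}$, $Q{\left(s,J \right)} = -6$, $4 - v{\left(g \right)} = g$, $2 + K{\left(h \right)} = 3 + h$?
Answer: $- \frac{60673}{11} \approx -5515.7$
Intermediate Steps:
$r{\left(O \right)} = \frac{O}{2}$
$K{\left(h \right)} = 1 + h$ ($K{\left(h \right)} = -2 + \left(3 + h\right) = 1 + h$)
$v{\left(g \right)} = 4 - g$
$C = - \frac{6}{11} \approx -0.54545$
$W = 67$ ($W = \left(4 - -5\right) + 58 = \left(4 + 5\right) + 58 = 9 + 58 = 67$)
$\left(C + W\right) \left(-83\right) = \left(- \frac{6}{11} + 67\right) \left(-83\right) = \frac{731}{11} \left(-83\right) = - \frac{60673}{11}$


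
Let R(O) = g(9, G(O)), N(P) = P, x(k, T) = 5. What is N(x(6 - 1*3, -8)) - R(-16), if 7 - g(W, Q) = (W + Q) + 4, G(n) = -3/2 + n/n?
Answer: 21/2 ≈ 10.500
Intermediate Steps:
G(n) = -½ (G(n) = -3*½ + 1 = -3/2 + 1 = -½)
g(W, Q) = 3 - Q - W (g(W, Q) = 7 - ((W + Q) + 4) = 7 - ((Q + W) + 4) = 7 - (4 + Q + W) = 7 + (-4 - Q - W) = 3 - Q - W)
R(O) = -11/2 (R(O) = 3 - 1*(-½) - 1*9 = 3 + ½ - 9 = -11/2)
N(x(6 - 1*3, -8)) - R(-16) = 5 - 1*(-11/2) = 5 + 11/2 = 21/2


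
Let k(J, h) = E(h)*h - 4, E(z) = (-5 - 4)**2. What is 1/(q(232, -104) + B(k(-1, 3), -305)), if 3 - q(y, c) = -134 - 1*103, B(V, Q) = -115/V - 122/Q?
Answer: 1195/286703 ≈ 0.0041681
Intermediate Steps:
E(z) = 81 (E(z) = (-9)**2 = 81)
k(J, h) = -4 + 81*h (k(J, h) = 81*h - 4 = -4 + 81*h)
B(V, Q) = -122/Q - 115/V
q(y, c) = 240 (q(y, c) = 3 - (-134 - 1*103) = 3 - (-134 - 103) = 3 - 1*(-237) = 3 + 237 = 240)
1/(q(232, -104) + B(k(-1, 3), -305)) = 1/(240 + (-122/(-305) - 115/(-4 + 81*3))) = 1/(240 + (-122*(-1/305) - 115/(-4 + 243))) = 1/(240 + (2/5 - 115/239)) = 1/(240 - 97/1195) = 1/(286703/1195) = 1195/286703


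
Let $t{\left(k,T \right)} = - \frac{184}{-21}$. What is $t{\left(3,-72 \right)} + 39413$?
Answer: $\frac{827857}{21} \approx 39422.0$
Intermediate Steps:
$t{\left(k,T \right)} = \frac{184}{21}$ ($t{\left(k,T \right)} = \left(-184\right) \left(- \frac{1}{21}\right) = \frac{184}{21}$)
$t{\left(3,-72 \right)} + 39413 = \frac{184}{21} + 39413 = \frac{827857}{21}$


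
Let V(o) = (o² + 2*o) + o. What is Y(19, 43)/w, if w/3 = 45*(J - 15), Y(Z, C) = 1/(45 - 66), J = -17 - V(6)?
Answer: 1/243810 ≈ 4.1016e-6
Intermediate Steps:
V(o) = o² + 3*o
J = -71 (J = -17 - 6*(3 + 6) = -17 - 6*9 = -17 - 1*54 = -17 - 54 = -71)
Y(Z, C) = -1/21 (Y(Z, C) = 1/(-21) = -1/21)
w = -11610 (w = 3*(45*(-71 - 15)) = 3*(45*(-86)) = 3*(-3870) = -11610)
Y(19, 43)/w = -1/21/(-11610) = -1/21*(-1/11610) = 1/243810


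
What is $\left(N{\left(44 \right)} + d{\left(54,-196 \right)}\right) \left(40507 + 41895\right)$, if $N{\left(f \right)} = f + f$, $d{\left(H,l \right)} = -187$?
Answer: $-8157798$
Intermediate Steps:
$N{\left(f \right)} = 2 f$
$\left(N{\left(44 \right)} + d{\left(54,-196 \right)}\right) \left(40507 + 41895\right) = \left(2 \cdot 44 - 187\right) \left(40507 + 41895\right) = \left(88 - 187\right) 82402 = \left(-99\right) 82402 = -8157798$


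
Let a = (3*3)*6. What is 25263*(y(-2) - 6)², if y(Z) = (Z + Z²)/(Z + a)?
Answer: 606943575/676 ≈ 8.9785e+5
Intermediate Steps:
a = 54 (a = 9*6 = 54)
y(Z) = (Z + Z²)/(54 + Z) (y(Z) = (Z + Z²)/(Z + 54) = (Z + Z²)/(54 + Z))
25263*(y(-2) - 6)² = 25263*(-2*(1 - 2)/(54 - 2) - 6)² = 25263*(-2*(-1)/52 - 6)² = 25263*(-2*1/52*(-1) - 6)² = 25263*(1/26 - 6)² = 25263*(-155/26)² = 25263*(24025/676) = 606943575/676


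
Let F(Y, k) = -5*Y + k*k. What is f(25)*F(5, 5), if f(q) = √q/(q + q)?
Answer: 0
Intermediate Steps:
F(Y, k) = k² - 5*Y (F(Y, k) = -5*Y + k² = k² - 5*Y)
f(q) = 1/(2*√q) (f(q) = √q/((2*q)) = (1/(2*q))*√q = 1/(2*√q))
f(25)*F(5, 5) = (1/(2*√25))*(5² - 5*5) = ((½)*(⅕))*(25 - 25) = (⅒)*0 = 0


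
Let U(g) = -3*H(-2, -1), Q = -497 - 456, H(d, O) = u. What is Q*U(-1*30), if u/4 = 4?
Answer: 45744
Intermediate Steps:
u = 16 (u = 4*4 = 16)
H(d, O) = 16
Q = -953
U(g) = -48 (U(g) = -3*16 = -48)
Q*U(-1*30) = -953*(-48) = 45744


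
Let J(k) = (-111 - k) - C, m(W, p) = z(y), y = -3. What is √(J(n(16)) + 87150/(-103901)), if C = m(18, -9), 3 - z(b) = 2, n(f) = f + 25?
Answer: I*√33892936647/14843 ≈ 12.403*I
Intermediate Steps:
n(f) = 25 + f
z(b) = 1 (z(b) = 3 - 1*2 = 3 - 2 = 1)
m(W, p) = 1
C = 1
J(k) = -112 - k (J(k) = (-111 - k) - 1*1 = (-111 - k) - 1 = -112 - k)
√(J(n(16)) + 87150/(-103901)) = √((-112 - (25 + 16)) + 87150/(-103901)) = √((-112 - 1*41) + 87150*(-1/103901)) = √((-112 - 41) - 12450/14843) = √(-153 - 12450/14843) = √(-2283429/14843) = I*√33892936647/14843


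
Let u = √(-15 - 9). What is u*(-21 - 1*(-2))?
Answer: -38*I*√6 ≈ -93.081*I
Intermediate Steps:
u = 2*I*√6 (u = √(-24) = 2*I*√6 ≈ 4.899*I)
u*(-21 - 1*(-2)) = (2*I*√6)*(-21 - 1*(-2)) = (2*I*√6)*(-21 + 2) = (2*I*√6)*(-19) = -38*I*√6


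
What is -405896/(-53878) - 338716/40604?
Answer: -221042433/273457789 ≈ -0.80832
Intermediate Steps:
-405896/(-53878) - 338716/40604 = -405896*(-1/53878) - 338716*1/40604 = 202948/26939 - 84679/10151 = -221042433/273457789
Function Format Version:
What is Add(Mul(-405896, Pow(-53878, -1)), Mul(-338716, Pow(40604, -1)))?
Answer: Rational(-221042433, 273457789) ≈ -0.80832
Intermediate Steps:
Add(Mul(-405896, Pow(-53878, -1)), Mul(-338716, Pow(40604, -1))) = Add(Mul(-405896, Rational(-1, 53878)), Mul(-338716, Rational(1, 40604))) = Add(Rational(202948, 26939), Rational(-84679, 10151)) = Rational(-221042433, 273457789)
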